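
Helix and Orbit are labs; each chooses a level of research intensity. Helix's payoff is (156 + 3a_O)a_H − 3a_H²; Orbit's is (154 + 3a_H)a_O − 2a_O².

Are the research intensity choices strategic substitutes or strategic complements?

strategic complements

Expanding Helix's payoff: 156a_H + 3a_Oa_H − 3a_H².
∂π/∂a_H = 156 + 3a_O − 6a_H = 0, so a_H = 26 + 0.5a_O.
The best-response slope da_H/da_O = 0.5 > 0: the reaction function is upward-sloping, so the choices are strategic complements.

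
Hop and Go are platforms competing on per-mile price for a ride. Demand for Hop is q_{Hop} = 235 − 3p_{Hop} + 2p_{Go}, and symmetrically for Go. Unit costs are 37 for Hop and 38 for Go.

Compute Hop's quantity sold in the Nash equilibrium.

149.0625

Hop's profit: π = (p_{Hop} − 37)(235 − 3p_{Hop} + 2p_{Go}).
∂π/∂p_{Hop} = 346 − 6p_{Hop} + 2p_{Go} = 0 ⇒ p_{Hop} = 173/3 + (1/3)p_{Go}.
Similarly p_{Go} = 349/6 + (1/3)p_{Hop}.
Substituting the second reaction function into the first: p_{Hop} = 173/3 + (1/3)(349/6 + (1/3)p_{Hop}), which gives (8/9)p_{Hop} = 1387/18 ⇒ p_{Hop} = 86.6875.
Then p_{Go} = 349/6 + (1/3)·86.6875 = 87.0625.
q_{Hop} = 235 − 3·86.6875 + 2·87.0625 = 149.0625.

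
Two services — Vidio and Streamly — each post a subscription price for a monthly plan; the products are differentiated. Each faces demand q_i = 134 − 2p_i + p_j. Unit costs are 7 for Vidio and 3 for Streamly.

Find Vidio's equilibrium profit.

Vidio's profit: π = (p_{Vidio} − 7)(134 − 2p_{Vidio} + p_{Streamly}).
∂π/∂p_{Vidio} = 148 − 4p_{Vidio} + p_{Streamly} = 0 ⇒ p_{Vidio} = 37 + 0.25p_{Streamly}.
Similarly p_{Streamly} = 35 + 0.25p_{Vidio}.
Plugging p_{Streamly} into Vidio's best response: p_{Vidio} = 37 + 0.25(35 + 0.25p_{Vidio}) ⇒ 0.9375p_{Vidio} = 45.75, so p_{Vidio} = 48.8.
Then p_{Streamly} = 35 + 0.25·48.8 = 47.2.
q_{Vidio} = 134 − 2·48.8 + 47.2 = 83.6.
Profit = (48.8 − 7)·83.6 = 3494.48.

3494.48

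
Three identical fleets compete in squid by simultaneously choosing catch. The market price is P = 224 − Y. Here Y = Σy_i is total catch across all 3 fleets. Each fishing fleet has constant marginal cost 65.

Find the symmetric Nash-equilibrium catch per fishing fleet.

39.75

A representative fishing fleet's profit is π_i = y_i(224 − Y) − 65y_i, with Y = y_i + Σ_{j≠i} y_j.
First-order condition: 159 − 2y_i − Σ_{j≠i} y_j = 0.
Imposing symmetry (y_j = y for all j) turns Σ_{j≠i} y_j into 2y, so 159 = 4y and y = 39.75.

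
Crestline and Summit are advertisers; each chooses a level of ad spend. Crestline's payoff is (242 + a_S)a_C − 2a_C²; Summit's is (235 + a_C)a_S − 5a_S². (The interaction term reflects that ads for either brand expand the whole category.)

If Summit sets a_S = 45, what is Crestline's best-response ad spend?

Expanding Crestline's payoff: 242a_C + a_Sa_C − 2a_C².
∂π/∂a_C = 242 + a_S − 4a_C = 0, so a_C = 60.5 + 0.25a_S.
At a_S = 45: a_C = 60.5 + 0.25·45 = 71.75.

71.75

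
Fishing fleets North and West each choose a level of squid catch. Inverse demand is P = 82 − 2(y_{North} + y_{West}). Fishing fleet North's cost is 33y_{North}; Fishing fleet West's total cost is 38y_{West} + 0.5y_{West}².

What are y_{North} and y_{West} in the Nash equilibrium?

Fishing fleet North's profit: π = y_{North}(82 − 2(y_{North} + y_{West})) − 33y_{North}.
∂π/∂y_{North} = 49 − 4y_{North} − 2y_{West} = 0, so y_{North} = 12.25 − 0.5y_{West}.
For West: ∂π/∂y_{West} = 44 − 5y_{West} − 2y_{North} = 0 ⇒ y_{West} = 8.8 − 0.4y_{North}.
Plugging y_{West} into North's best response: y_{North} = 12.25 − 0.5(8.8 − 0.4y_{North}) ⇒ 0.8y_{North} = 7.85, so y_{North} = 9.8125.
Then y_{West} = 8.8 − 0.4·9.8125 = 4.875.

9.8125, 4.875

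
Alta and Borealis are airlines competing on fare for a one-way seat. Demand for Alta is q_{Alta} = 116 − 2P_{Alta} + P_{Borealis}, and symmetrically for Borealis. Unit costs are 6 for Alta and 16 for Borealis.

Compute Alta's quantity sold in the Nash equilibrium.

76

Alta's profit: π = (P_{Alta} − 6)(116 − 2P_{Alta} + P_{Borealis}).
∂π/∂P_{Alta} = 128 − 4P_{Alta} + P_{Borealis} = 0 ⇒ P_{Alta} = 32 + 0.25P_{Borealis}.
Similarly P_{Borealis} = 37 + 0.25P_{Alta}.
Substituting the second reaction function into the first: P_{Alta} = 32 + 0.25(37 + 0.25P_{Alta}), which gives 0.9375P_{Alta} = 41.25 ⇒ P_{Alta} = 44.
Then P_{Borealis} = 37 + 0.25·44 = 48.
q_{Alta} = 116 − 2·44 + 48 = 76.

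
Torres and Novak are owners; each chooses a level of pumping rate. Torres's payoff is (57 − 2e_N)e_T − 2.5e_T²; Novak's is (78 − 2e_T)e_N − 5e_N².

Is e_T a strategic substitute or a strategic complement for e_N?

Expanding Torres's payoff: 57e_T − 2e_Ne_T − 2.5e_T².
∂π/∂e_T = 57 − 2e_N − 5e_T = 0, so e_T = 11.4 − 0.4e_N.
The best-response slope de_T/de_N = −0.4 < 0: the reaction function is downward-sloping, so the choices are strategic substitutes.

strategic substitutes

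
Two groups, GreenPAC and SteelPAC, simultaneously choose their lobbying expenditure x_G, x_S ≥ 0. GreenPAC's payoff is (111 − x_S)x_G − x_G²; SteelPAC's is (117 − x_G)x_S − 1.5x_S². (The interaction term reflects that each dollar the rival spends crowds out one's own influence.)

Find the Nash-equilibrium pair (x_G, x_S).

43.2, 24.6

Expanding GreenPAC's payoff: 111x_G − x_Sx_G − x_G².
∂π/∂x_G = 111 − x_S − 2x_G = 0, so x_G = 55.5 − 0.5x_S.
Likewise for SteelPAC: x_S = 39 − (1/3)x_G.
Solving the two reaction functions simultaneously: (1 − (−0.5)(−1/3))x_G = 55.5 − 0.5·39, so (5/6)x_G = 36 and x_G = 43.2.
Then x_S = 39 − (1/3)·43.2 = 24.6.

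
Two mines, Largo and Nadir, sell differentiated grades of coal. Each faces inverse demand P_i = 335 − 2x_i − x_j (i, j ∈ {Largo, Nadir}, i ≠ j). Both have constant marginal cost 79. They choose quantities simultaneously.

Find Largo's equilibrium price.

181.4

Mine Largo's profit: π = x_{Largo}(335 − 2x_{Largo} − x_{Nadir}) − 79x_{Largo}.
∂π/∂x_{Largo} = 256 − 4x_{Largo} − x_{Nadir} = 0 ⇒ x_{Largo} = 64 − 0.25x_{Nadir}.
The game is symmetric, so in equilibrium x_{Nadir} = x_{Largo}: the reaction function gives 1.25x_{Largo} = 64, hence x_{Largo} = 51.2.
P_{Largo} = 335 − 2·51.2 − 51.2 = 181.4.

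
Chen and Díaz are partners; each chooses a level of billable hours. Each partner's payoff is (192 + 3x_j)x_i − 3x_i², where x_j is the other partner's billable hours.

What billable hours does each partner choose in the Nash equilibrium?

Chen's payoff is (192 + 3x_D)x_C − 3x_C².
∂π/∂x_C = 192 + 3x_D − 6x_C = 0, so x_C = 32 + 0.5x_D.
By symmetry x_D = x_C; substituting into the reaction function, 0.5x_C = 32 and x_C = 64.

64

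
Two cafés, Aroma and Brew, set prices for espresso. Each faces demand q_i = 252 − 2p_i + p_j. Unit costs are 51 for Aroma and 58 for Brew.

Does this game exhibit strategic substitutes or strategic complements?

strategic complements

Aroma's profit: π = (p_{Aroma} − 51)(252 − 2p_{Aroma} + p_{Brew}).
∂π/∂p_{Aroma} = 354 − 4p_{Aroma} + p_{Brew} = 0 ⇒ p_{Aroma} = 88.5 + 0.25p_{Brew}.
The best-response slope dp_{Aroma}/dp_{Brew} = 0.25 > 0: the reaction function is upward-sloping, so the choices are strategic complements.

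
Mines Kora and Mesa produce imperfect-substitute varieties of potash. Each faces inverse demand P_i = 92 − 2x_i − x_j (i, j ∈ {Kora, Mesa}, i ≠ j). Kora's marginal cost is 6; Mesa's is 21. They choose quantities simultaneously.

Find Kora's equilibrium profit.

662.48

Mine Kora's profit: π = x_{Kora}(92 − 2x_{Kora} − x_{Mesa}) − 6x_{Kora}.
∂π/∂x_{Kora} = 86 − 4x_{Kora} − x_{Mesa} = 0 ⇒ x_{Kora} = 21.5 − 0.25x_{Mesa}.
Similarly x_{Mesa} = 17.75 − 0.25x_{Kora}.
Solving the two reaction functions simultaneously: (1 − (−0.25)(−0.25))x_{Kora} = 21.5 − 0.25·17.75, so 0.9375x_{Kora} = 17.0625 and x_{Kora} = 18.2.
Then x_{Mesa} = 17.75 − 0.25·18.2 = 13.2.
P_{Kora} = 92 − 2·18.2 − 13.2 = 42.4.
Profit = (42.4 − 6)·18.2 = 662.48.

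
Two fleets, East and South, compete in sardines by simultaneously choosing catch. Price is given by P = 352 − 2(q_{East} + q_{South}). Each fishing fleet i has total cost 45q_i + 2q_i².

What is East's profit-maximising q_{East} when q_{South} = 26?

31.875

Fishing fleet East's profit: π = q_{East}(352 − 2(q_{East} + q_{South})) − 45q_{East} − 2q_{East}².
∂π/∂q_{East} = 307 − 8q_{East} − 2q_{South} = 0, so q_{East} = 38.375 − 0.25q_{South}.
At q_{South} = 26: q_{East} = 38.375 − 0.25·26 = 31.875.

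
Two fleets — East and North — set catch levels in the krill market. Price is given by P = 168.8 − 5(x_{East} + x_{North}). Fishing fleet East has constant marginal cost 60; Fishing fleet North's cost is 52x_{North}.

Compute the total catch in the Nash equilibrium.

15.04

Fishing fleet East's profit: π = x_{East}(168.8 − 5(x_{East} + x_{North})) − 60x_{East}.
∂π/∂x_{East} = 108.8 − 10x_{East} − 5x_{North} = 0, so x_{East} = 10.88 − 0.5x_{North}.
By the same steps for North: x_{North} = 11.68 − 0.5x_{East}.
Solving the two reaction functions simultaneously: (1 − (−0.5)(−0.5))x_{East} = 10.88 − 0.5·11.68, so 0.75x_{East} = 5.04 and x_{East} = 6.72.
Then x_{North} = 11.68 − 0.5·6.72 = 8.32.
Total catch: 6.72 + 8.32 = 15.04.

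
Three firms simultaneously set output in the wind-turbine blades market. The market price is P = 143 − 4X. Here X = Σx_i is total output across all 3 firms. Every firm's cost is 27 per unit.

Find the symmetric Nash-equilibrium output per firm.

A representative firm's profit is π_i = x_i(143 − 4X) − 27x_i, with X = x_i + Σ_{j≠i} x_j.
First-order condition: 116 − 8x_i − 4Σ_{j≠i} x_j = 0.
With identical firms, set every x_j = x: then 116 − 8x − 8x = 0, i.e. x = 116/16 = 7.25.

7.25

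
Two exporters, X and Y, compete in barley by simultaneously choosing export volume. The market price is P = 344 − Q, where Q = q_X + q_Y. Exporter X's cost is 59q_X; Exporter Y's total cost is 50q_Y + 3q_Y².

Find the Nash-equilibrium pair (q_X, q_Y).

132.4, 20.2

Exporter X's profit: π = q_X(344 − (q_X + q_Y)) − 59q_X.
∂π/∂q_X = 285 − 2q_X − q_Y = 0, so q_X = 142.5 − 0.5q_Y.
For Y: ∂π/∂q_Y = 294 − 8q_Y − q_X = 0 ⇒ q_Y = 36.75 − 0.125q_X.
Plugging q_Y into X's best response: q_X = 142.5 − 0.5(36.75 − 0.125q_X) ⇒ 0.9375q_X = 124.125, so q_X = 132.4.
Then q_Y = 36.75 − 0.125·132.4 = 20.2.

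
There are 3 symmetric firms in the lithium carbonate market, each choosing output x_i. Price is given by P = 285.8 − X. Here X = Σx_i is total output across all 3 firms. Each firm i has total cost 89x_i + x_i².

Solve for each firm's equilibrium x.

A representative firm's profit is π_i = x_i(285.8 − X) − 89x_i − x_i², with X = x_i + Σ_{j≠i} x_j.
First-order condition: 196.8 − 4x_i − Σ_{j≠i} x_j = 0.
In a symmetric equilibrium every firm chooses the same x, so Σ_{j≠i} x_j = 2x. The condition becomes 196.8 − 6x = 0, giving x = 196.8/6 = 32.8.

32.8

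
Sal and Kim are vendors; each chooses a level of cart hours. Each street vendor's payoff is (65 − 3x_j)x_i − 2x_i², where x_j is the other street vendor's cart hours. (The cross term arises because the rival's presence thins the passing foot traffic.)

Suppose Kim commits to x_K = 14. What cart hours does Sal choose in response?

5.75

Sal's payoff is (65 − 3x_K)x_S − 2x_S².
∂π/∂x_S = 65 − 3x_K − 4x_S = 0, so x_S = 16.25 − 0.75x_K.
At x_K = 14: x_S = 16.25 − 0.75·14 = 5.75.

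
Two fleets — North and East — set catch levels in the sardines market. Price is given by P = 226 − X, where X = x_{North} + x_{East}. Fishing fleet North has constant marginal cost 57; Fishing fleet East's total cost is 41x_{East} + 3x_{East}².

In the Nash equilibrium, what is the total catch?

91.2

Fishing fleet North's profit: π = x_{North}(226 − (x_{North} + x_{East})) − 57x_{North}.
∂π/∂x_{North} = 169 − 2x_{North} − x_{East} = 0, so x_{North} = 84.5 − 0.5x_{East}.
For East: ∂π/∂x_{East} = 185 − 8x_{East} − x_{North} = 0 ⇒ x_{East} = 23.125 − 0.125x_{North}.
Solving the two reaction functions simultaneously: (1 − (−0.5)(−0.125))x_{North} = 84.5 − 0.5·23.125, so 0.9375x_{North} = 72.9375 and x_{North} = 77.8.
Then x_{East} = 23.125 − 0.125·77.8 = 13.4.
Total catch: 77.8 + 13.4 = 91.2.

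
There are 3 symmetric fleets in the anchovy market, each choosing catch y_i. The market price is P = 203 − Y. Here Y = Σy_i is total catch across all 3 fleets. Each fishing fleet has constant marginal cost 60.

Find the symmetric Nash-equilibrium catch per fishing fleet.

A representative fishing fleet's profit is π_i = y_i(203 − Y) − 60y_i, with Y = y_i + Σ_{j≠i} y_j.
First-order condition: 143 − 2y_i − Σ_{j≠i} y_j = 0.
Imposing symmetry (y_j = y for all j) turns Σ_{j≠i} y_j into 2y, so 143 = 4y and y = 35.75.

35.75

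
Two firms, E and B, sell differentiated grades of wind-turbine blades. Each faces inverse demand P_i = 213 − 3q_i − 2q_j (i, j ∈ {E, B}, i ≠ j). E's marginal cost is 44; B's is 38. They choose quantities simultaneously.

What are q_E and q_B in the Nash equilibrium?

20.75, 22.25

Firm E's profit: π = q_E(213 − 3q_E − 2q_B) − 44q_E.
∂π/∂q_E = 169 − 6q_E − 2q_B = 0 ⇒ q_E = 169/6 − (1/3)q_B.
Similarly q_B = 175/6 − (1/3)q_E.
Solving the two reaction functions simultaneously: (1 − (−1/3)(−1/3))q_E = 169/6 − (1/3)·(175/6), so (8/9)q_E = 166/9 and q_E = 20.75.
Then q_B = 175/6 − (1/3)·20.75 = 22.25.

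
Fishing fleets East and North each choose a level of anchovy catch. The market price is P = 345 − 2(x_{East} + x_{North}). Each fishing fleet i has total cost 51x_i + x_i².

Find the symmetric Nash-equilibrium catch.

Fishing fleet East's profit: π = x_{East}(345 − 2(x_{East} + x_{North})) − 51x_{East} − x_{East}².
∂π/∂x_{East} = 294 − 6x_{East} − 2x_{North} = 0, so x_{East} = 49 − (1/3)x_{North}.
By symmetry x_{North} = x_{East}; substituting into the reaction function, (4/3)x_{East} = 49 and x_{East} = 36.75.

36.75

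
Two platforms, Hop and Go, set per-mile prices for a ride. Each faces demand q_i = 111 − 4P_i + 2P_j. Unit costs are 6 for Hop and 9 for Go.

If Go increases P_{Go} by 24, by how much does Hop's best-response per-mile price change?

Hop's profit: π = (P_{Hop} − 6)(111 − 4P_{Hop} + 2P_{Go}).
∂π/∂P_{Hop} = 135 − 8P_{Hop} + 2P_{Go} = 0 ⇒ P_{Hop} = 16.875 + 0.25P_{Go}.
The reaction-function slope is 0.25, so a 24-unit rise in P_{Go} moves P_{Hop} by 0.25 × 24 = 6. Hop's best response rises — the actions are strategic complements.

6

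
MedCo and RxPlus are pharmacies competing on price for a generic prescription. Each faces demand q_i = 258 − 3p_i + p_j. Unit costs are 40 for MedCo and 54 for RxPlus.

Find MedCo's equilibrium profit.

4062.72

MedCo's profit: π = (p_{MedCo} − 40)(258 − 3p_{MedCo} + p_{RxPlus}).
∂π/∂p_{MedCo} = 378 − 6p_{MedCo} + p_{RxPlus} = 0 ⇒ p_{MedCo} = 63 + (1/6)p_{RxPlus}.
Similarly p_{RxPlus} = 70 + (1/6)p_{MedCo}.
Plugging p_{RxPlus} into MedCo's best response: p_{MedCo} = 63 + (1/6)(70 + (1/6)p_{MedCo}) ⇒ (35/36)p_{MedCo} = 224/3, so p_{MedCo} = 76.8.
Then p_{RxPlus} = 70 + (1/6)·76.8 = 82.8.
q_{MedCo} = 258 − 3·76.8 + 82.8 = 110.4.
Profit = (76.8 − 40)·110.4 = 4062.72.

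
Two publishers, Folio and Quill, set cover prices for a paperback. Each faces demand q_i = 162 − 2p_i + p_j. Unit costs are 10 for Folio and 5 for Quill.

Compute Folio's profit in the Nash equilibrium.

5000

Folio's profit: π = (p_{Folio} − 10)(162 − 2p_{Folio} + p_{Quill}).
∂π/∂p_{Folio} = 182 − 4p_{Folio} + p_{Quill} = 0 ⇒ p_{Folio} = 45.5 + 0.25p_{Quill}.
Similarly p_{Quill} = 43 + 0.25p_{Folio}.
Substituting the second reaction function into the first: p_{Folio} = 45.5 + 0.25(43 + 0.25p_{Folio}), which gives 0.9375p_{Folio} = 56.25 ⇒ p_{Folio} = 60.
Then p_{Quill} = 43 + 0.25·60 = 58.
q_{Folio} = 162 − 2·60 + 58 = 100.
Profit = (60 − 10)·100 = 5000.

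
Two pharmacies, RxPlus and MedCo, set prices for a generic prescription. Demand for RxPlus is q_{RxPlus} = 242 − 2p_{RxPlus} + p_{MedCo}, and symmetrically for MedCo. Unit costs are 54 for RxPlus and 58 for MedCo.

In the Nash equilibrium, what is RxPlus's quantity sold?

126.4

RxPlus's profit: π = (p_{RxPlus} − 54)(242 − 2p_{RxPlus} + p_{MedCo}).
∂π/∂p_{RxPlus} = 350 − 4p_{RxPlus} + p_{MedCo} = 0 ⇒ p_{RxPlus} = 87.5 + 0.25p_{MedCo}.
Similarly p_{MedCo} = 89.5 + 0.25p_{RxPlus}.
Substituting the second reaction function into the first: p_{RxPlus} = 87.5 + 0.25(89.5 + 0.25p_{RxPlus}), which gives 0.9375p_{RxPlus} = 109.875 ⇒ p_{RxPlus} = 117.2.
Then p_{MedCo} = 89.5 + 0.25·117.2 = 118.8.
q_{RxPlus} = 242 − 2·117.2 + 118.8 = 126.4.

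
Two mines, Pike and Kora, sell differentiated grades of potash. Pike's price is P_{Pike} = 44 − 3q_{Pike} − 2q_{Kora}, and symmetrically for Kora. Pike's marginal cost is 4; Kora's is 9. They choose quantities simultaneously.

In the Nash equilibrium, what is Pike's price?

Mine Pike's profit: π = q_{Pike}(44 − 3q_{Pike} − 2q_{Kora}) − 4q_{Pike}.
∂π/∂q_{Pike} = 40 − 6q_{Pike} − 2q_{Kora} = 0 ⇒ q_{Pike} = 20/3 − (1/3)q_{Kora}.
Similarly q_{Kora} = 35/6 − (1/3)q_{Pike}.
Plugging q_{Kora} into Pike's best response: q_{Pike} = 20/3 − (1/3)(35/6 − (1/3)q_{Pike}) ⇒ (8/9)q_{Pike} = 85/18, so q_{Pike} = 5.3125.
Then q_{Kora} = 35/6 − (1/3)·5.3125 = 4.0625.
P_{Pike} = 44 − 3·5.3125 − 2·4.0625 = 19.9375.

19.9375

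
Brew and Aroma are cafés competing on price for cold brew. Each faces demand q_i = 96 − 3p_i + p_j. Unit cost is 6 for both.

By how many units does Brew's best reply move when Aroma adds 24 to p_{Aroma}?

4

Brew's profit: π = (p_{Brew} − 6)(96 − 3p_{Brew} + p_{Aroma}).
∂π/∂p_{Brew} = 114 − 6p_{Brew} + p_{Aroma} = 0 ⇒ p_{Brew} = 19 + (1/6)p_{Aroma}.
The reaction-function slope is 1/6, so a 24-unit rise in p_{Aroma} moves p_{Brew} by 1/6 × 24 = 4. Brew's best response rises — the actions are strategic complements.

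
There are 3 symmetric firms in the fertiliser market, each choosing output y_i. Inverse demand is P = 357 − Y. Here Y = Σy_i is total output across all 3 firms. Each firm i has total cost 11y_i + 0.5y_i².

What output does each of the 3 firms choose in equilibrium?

69.2

A representative firm's profit is π_i = y_i(357 − Y) − 11y_i − 0.5y_i², with Y = y_i + Σ_{j≠i} y_j.
First-order condition: 346 − 3y_i − Σ_{j≠i} y_j = 0.
Imposing symmetry (y_j = y for all j) turns Σ_{j≠i} y_j into 2y, so 346 = 5y and y = 69.2.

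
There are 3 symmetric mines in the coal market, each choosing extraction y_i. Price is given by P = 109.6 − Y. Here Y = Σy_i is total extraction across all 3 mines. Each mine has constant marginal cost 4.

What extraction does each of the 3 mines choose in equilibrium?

26.4

A representative mine's profit is π_i = y_i(109.6 − Y) − 4y_i, with Y = y_i + Σ_{j≠i} y_j.
First-order condition: 105.6 − 2y_i − Σ_{j≠i} y_j = 0.
With identical mines, set every y_j = y: then 105.6 − 2y − 2y = 0, i.e. y = 105.6/4 = 26.4.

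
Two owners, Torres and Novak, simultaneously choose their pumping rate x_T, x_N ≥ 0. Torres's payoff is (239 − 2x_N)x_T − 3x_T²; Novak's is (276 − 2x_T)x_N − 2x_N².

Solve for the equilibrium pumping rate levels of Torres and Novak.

20.2, 58.9

Expanding Torres's payoff: 239x_T − 2x_Nx_T − 3x_T².
∂π/∂x_T = 239 − 2x_N − 6x_T = 0, so x_T = 239/6 − (1/3)x_N.
Likewise for Novak: x_N = 69 − 0.5x_T.
Solving the two reaction functions simultaneously: (1 − (−1/3)(−0.5))x_T = 239/6 − (1/3)·69, so (5/6)x_T = 101/6 and x_T = 20.2.
Then x_N = 69 − 0.5·20.2 = 58.9.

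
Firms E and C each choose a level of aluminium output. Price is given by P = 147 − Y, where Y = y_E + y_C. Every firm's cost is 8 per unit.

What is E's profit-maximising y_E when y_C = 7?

66

Firm E's profit: π = y_E(147 − (y_E + y_C)) − 8y_E.
∂π/∂y_E = 139 − 2y_E − y_C = 0, so y_E = 69.5 − 0.5y_C.
At y_C = 7: y_E = 69.5 − 0.5·7 = 66.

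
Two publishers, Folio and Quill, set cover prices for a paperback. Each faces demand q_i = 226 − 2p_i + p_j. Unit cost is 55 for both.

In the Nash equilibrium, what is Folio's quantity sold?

Folio's profit: π = (p_{Folio} − 55)(226 − 2p_{Folio} + p_{Quill}).
∂π/∂p_{Folio} = 336 − 4p_{Folio} + p_{Quill} = 0 ⇒ p_{Folio} = 84 + 0.25p_{Quill}.
The game is symmetric, so in equilibrium p_{Quill} = p_{Folio}: the reaction function gives 0.75p_{Folio} = 84, hence p_{Folio} = 112.
q_{Folio} = 226 − 2·112 + 112 = 114.

114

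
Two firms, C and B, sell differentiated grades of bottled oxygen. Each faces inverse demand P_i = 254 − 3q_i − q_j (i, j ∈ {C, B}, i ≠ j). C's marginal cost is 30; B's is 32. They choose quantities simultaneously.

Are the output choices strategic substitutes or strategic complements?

strategic substitutes

Firm C's profit: π = q_C(254 − 3q_C − q_B) − 30q_C.
∂π/∂q_C = 224 − 6q_C − q_B = 0 ⇒ q_C = 112/3 − (1/6)q_B.
The best-response slope dq_C/dq_B = −1/6 < 0: the reaction function is downward-sloping, so the choices are strategic substitutes.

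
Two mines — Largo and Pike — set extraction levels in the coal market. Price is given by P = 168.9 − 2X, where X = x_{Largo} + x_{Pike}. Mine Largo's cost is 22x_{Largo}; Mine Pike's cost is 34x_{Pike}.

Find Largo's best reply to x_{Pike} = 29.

Mine Largo's profit: π = x_{Largo}(168.9 − 2(x_{Largo} + x_{Pike})) − 22x_{Largo}.
∂π/∂x_{Largo} = 146.9 − 4x_{Largo} − 2x_{Pike} = 0, so x_{Largo} = 36.725 − 0.5x_{Pike}.
At x_{Pike} = 29: x_{Largo} = 36.725 − 0.5·29 = 22.225.

22.225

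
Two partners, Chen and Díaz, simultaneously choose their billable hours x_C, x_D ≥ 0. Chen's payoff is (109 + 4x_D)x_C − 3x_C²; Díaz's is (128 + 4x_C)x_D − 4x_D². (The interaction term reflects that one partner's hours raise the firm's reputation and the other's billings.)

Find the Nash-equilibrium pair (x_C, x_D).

43.25, 37.625

Expanding Chen's payoff: 109x_C + 4x_Dx_C − 3x_C².
∂π/∂x_C = 109 + 4x_D − 6x_C = 0, so x_C = 109/6 + (2/3)x_D.
Likewise for Díaz: x_D = 16 + 0.5x_C.
Plugging x_D into Chen's best response: x_C = 109/6 + (2/3)(16 + 0.5x_C) ⇒ (2/3)x_C = 173/6, so x_C = 43.25.
Then x_D = 16 + 0.5·43.25 = 37.625.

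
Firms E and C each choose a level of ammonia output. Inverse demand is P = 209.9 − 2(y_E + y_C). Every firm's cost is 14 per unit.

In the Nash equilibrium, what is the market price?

79.3

Firm E's profit: π = y_E(209.9 − 2(y_E + y_C)) − 14y_E.
∂π/∂y_E = 195.9 − 4y_E − 2y_C = 0, so y_E = 48.975 − 0.5y_C.
By symmetry y_C = y_E; substituting into the reaction function, 1.5y_E = 48.975 and y_E = 32.65.
Equilibrium price: P = 209.9 − 2·65.3 = 79.3.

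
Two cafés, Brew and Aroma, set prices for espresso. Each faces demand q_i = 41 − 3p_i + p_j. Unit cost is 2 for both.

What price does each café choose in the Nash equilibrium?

Brew's profit: π = (p_{Brew} − 2)(41 − 3p_{Brew} + p_{Aroma}).
∂π/∂p_{Brew} = 47 − 6p_{Brew} + p_{Aroma} = 0 ⇒ p_{Brew} = 47/6 + (1/6)p_{Aroma}.
By symmetry p_{Aroma} = p_{Brew}; substituting into the reaction function, (5/6)p_{Brew} = 47/6 and p_{Brew} = 9.4.

9.4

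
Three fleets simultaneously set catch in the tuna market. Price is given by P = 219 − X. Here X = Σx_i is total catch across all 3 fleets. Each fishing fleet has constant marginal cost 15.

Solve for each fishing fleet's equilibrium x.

51

A representative fishing fleet's profit is π_i = x_i(219 − X) − 15x_i, with X = x_i + Σ_{j≠i} x_j.
First-order condition: 204 − 2x_i − Σ_{j≠i} x_j = 0.
Imposing symmetry (x_j = x for all j) turns Σ_{j≠i} x_j into 2x, so 204 = 4x and x = 51.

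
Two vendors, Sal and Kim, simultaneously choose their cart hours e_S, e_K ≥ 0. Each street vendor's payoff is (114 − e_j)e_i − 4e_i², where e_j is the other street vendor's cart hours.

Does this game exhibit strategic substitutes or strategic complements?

strategic substitutes

Sal's payoff is (114 − e_K)e_S − 4e_S².
∂π/∂e_S = 114 − e_K − 8e_S = 0, so e_S = 14.25 − 0.125e_K.
The best-response slope de_S/de_K = −0.125 < 0: the reaction function is downward-sloping, so the choices are strategic substitutes.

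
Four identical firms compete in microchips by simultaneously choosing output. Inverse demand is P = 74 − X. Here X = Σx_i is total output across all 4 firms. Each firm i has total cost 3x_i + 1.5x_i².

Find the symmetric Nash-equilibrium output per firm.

A representative firm's profit is π_i = x_i(74 − X) − 3x_i − 1.5x_i², with X = x_i + Σ_{j≠i} x_j.
First-order condition: 71 − 5x_i − Σ_{j≠i} x_j = 0.
Imposing symmetry (x_j = x for all j) turns Σ_{j≠i} x_j into 3x, so 71 = 8x and x = 8.875.

8.875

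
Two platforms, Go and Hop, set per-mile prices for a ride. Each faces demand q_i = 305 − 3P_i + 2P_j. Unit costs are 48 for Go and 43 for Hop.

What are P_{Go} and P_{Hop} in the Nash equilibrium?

Go's profit: π = (P_{Go} − 48)(305 − 3P_{Go} + 2P_{Hop}).
∂π/∂P_{Go} = 449 − 6P_{Go} + 2P_{Hop} = 0 ⇒ P_{Go} = 449/6 + (1/3)P_{Hop}.
Similarly P_{Hop} = 217/3 + (1/3)P_{Go}.
Solving the two reaction functions simultaneously: (1 − (1/3)(1/3))P_{Go} = 449/6 + (1/3)·(217/3), so (8/9)P_{Go} = 1781/18 and P_{Go} = 111.3125.
Then P_{Hop} = 217/3 + (1/3)·111.3125 = 109.4375.

111.3125, 109.4375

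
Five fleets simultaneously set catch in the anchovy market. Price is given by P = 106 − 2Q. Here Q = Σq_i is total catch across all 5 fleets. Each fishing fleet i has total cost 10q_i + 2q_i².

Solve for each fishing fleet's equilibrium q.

6

A representative fishing fleet's profit is π_i = q_i(106 − 2Q) − 10q_i − 2q_i², with Q = q_i + Σ_{j≠i} q_j.
First-order condition: 96 − 8q_i − 2Σ_{j≠i} q_j = 0.
With identical fishing fleets, set every q_j = q: then 96 − 8q − 8q = 0, i.e. q = 96/16 = 6.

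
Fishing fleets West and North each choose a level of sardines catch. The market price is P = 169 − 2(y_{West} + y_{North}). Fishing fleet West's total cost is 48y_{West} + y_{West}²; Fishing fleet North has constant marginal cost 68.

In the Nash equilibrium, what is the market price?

104.4

Fishing fleet West's profit: π = y_{West}(169 − 2(y_{West} + y_{North})) − 48y_{West} − y_{West}².
∂π/∂y_{West} = 121 − 6y_{West} − 2y_{North} = 0, so y_{West} = 121/6 − (1/3)y_{North}.
For North: ∂π/∂y_{North} = 101 − 4y_{North} − 2y_{West} = 0 ⇒ y_{North} = 25.25 − 0.5y_{West}.
Substituting the second reaction function into the first: y_{West} = 121/6 − (1/3)(25.25 − 0.5y_{West}), which gives (5/6)y_{West} = 11.75 ⇒ y_{West} = 14.1.
Then y_{North} = 25.25 − 0.5·14.1 = 18.2.
Equilibrium price: P = 169 − 2·32.3 = 104.4.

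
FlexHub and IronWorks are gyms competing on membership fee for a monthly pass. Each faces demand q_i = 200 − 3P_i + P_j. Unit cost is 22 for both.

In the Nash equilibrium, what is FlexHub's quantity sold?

93.6

FlexHub's profit: π = (P_{FlexHub} − 22)(200 − 3P_{FlexHub} + P_{IronWorks}).
∂π/∂P_{FlexHub} = 266 − 6P_{FlexHub} + P_{IronWorks} = 0 ⇒ P_{FlexHub} = 133/3 + (1/6)P_{IronWorks}.
Setting P_{FlexHub} = P_{IronWorks} in the reaction function: P_{FlexHub} = 133/3 + (1/6)P_{FlexHub}, so P_{FlexHub} = (133/3) / (5/6) = 53.2.
q_{FlexHub} = 200 − 3·53.2 + 53.2 = 93.6.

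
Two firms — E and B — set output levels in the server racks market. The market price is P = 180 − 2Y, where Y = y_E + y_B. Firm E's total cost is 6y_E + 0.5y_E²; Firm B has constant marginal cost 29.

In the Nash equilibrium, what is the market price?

79.875

Firm E's profit: π = y_E(180 − 2(y_E + y_B)) − 6y_E − 0.5y_E².
∂π/∂y_E = 174 − 5y_E − 2y_B = 0, so y_E = 34.8 − 0.4y_B.
For B: ∂π/∂y_B = 151 − 4y_B − 2y_E = 0 ⇒ y_B = 37.75 − 0.5y_E.
Substituting the second reaction function into the first: y_E = 34.8 − 0.4(37.75 − 0.5y_E), which gives 0.8y_E = 19.7 ⇒ y_E = 24.625.
Then y_B = 37.75 − 0.5·24.625 = 25.4375.
Equilibrium price: P = 180 − 2·50.0625 = 79.875.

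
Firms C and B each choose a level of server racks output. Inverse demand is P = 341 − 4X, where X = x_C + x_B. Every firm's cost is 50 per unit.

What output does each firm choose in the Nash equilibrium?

Firm C's profit: π = x_C(341 − 4(x_C + x_B)) − 50x_C.
∂π/∂x_C = 291 − 8x_C − 4x_B = 0, so x_C = 36.375 − 0.5x_B.
The game is symmetric, so in equilibrium x_B = x_C: the reaction function gives 1.5x_C = 36.375, hence x_C = 24.25.

24.25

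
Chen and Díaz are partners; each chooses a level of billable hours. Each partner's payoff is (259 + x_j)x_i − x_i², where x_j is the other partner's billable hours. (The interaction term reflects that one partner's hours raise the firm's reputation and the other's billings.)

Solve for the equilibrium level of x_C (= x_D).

Chen's payoff is (259 + x_D)x_C − x_C².
∂π/∂x_C = 259 + x_D − 2x_C = 0, so x_C = 129.5 + 0.5x_D.
Setting x_C = x_D in the reaction function: x_C = 129.5 + 0.5x_C, so x_C = 129.5 / 0.5 = 259.

259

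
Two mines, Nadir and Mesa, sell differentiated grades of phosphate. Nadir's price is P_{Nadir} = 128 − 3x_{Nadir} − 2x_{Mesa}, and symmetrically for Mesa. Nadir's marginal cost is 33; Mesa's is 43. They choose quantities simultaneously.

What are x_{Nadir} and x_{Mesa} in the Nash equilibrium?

Mine Nadir's profit: π = x_{Nadir}(128 − 3x_{Nadir} − 2x_{Mesa}) − 33x_{Nadir}.
∂π/∂x_{Nadir} = 95 − 6x_{Nadir} − 2x_{Mesa} = 0 ⇒ x_{Nadir} = 95/6 − (1/3)x_{Mesa}.
Similarly x_{Mesa} = 85/6 − (1/3)x_{Nadir}.
Solving the two reaction functions simultaneously: (1 − (−1/3)(−1/3))x_{Nadir} = 95/6 − (1/3)·(85/6), so (8/9)x_{Nadir} = 100/9 and x_{Nadir} = 12.5.
Then x_{Mesa} = 85/6 − (1/3)·12.5 = 10.

12.5, 10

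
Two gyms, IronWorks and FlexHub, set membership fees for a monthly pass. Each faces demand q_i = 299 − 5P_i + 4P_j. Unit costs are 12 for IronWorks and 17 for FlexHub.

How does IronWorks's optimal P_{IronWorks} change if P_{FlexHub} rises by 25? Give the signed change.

10

IronWorks's profit: π = (P_{IronWorks} − 12)(299 − 5P_{IronWorks} + 4P_{FlexHub}).
∂π/∂P_{IronWorks} = 359 − 10P_{IronWorks} + 4P_{FlexHub} = 0 ⇒ P_{IronWorks} = 35.9 + 0.4P_{FlexHub}.
The reaction-function slope is 0.4, so a 25-unit rise in P_{FlexHub} moves P_{IronWorks} by 0.4 × 25 = 10. IronWorks's best response rises — the actions are strategic complements.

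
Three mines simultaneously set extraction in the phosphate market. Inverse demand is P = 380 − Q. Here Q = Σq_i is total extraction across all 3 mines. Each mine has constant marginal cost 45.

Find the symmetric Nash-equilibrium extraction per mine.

83.75

A representative mine's profit is π_i = q_i(380 − Q) − 45q_i, with Q = q_i + Σ_{j≠i} q_j.
First-order condition: 335 − 2q_i − Σ_{j≠i} q_j = 0.
Imposing symmetry (q_j = q for all j) turns Σ_{j≠i} q_j into 2q, so 335 = 4q and q = 83.75.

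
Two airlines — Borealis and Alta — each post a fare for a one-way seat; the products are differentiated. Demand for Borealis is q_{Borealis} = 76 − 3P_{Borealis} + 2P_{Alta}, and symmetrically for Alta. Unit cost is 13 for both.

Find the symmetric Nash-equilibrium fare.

Borealis's profit: π = (P_{Borealis} − 13)(76 − 3P_{Borealis} + 2P_{Alta}).
∂π/∂P_{Borealis} = 115 − 6P_{Borealis} + 2P_{Alta} = 0 ⇒ P_{Borealis} = 115/6 + (1/3)P_{Alta}.
By symmetry P_{Alta} = P_{Borealis}; substituting into the reaction function, (2/3)P_{Borealis} = 115/6 and P_{Borealis} = 28.75.

28.75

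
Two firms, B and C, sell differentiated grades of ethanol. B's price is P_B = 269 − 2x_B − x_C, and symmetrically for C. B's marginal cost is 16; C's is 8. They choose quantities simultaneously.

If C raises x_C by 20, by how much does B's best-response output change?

-5

Firm B's profit: π = x_B(269 − 2x_B − x_C) − 16x_B.
∂π/∂x_B = 253 − 4x_B − x_C = 0 ⇒ x_B = 63.25 − 0.25x_C.
The reaction-function slope is −0.25, so a 20-unit rise in x_C moves x_B by −0.25 × 20 = −5. B's best response falls — the actions are strategic substitutes.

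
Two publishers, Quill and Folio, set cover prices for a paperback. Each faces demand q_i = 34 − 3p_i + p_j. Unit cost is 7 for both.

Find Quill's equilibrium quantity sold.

12

Quill's profit: π = (p_{Quill} − 7)(34 − 3p_{Quill} + p_{Folio}).
∂π/∂p_{Quill} = 55 − 6p_{Quill} + p_{Folio} = 0 ⇒ p_{Quill} = 55/6 + (1/6)p_{Folio}.
By symmetry p_{Folio} = p_{Quill}; substituting into the reaction function, (5/6)p_{Quill} = 55/6 and p_{Quill} = 11.
q_{Quill} = 34 − 3·11 + 11 = 12.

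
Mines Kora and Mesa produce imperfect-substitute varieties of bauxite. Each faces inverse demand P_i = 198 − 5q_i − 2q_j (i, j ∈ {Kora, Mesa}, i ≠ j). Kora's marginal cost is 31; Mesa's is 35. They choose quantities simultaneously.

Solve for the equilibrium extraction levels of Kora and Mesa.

14, 13.5

Mine Kora's profit: π = q_{Kora}(198 − 5q_{Kora} − 2q_{Mesa}) − 31q_{Kora}.
∂π/∂q_{Kora} = 167 − 10q_{Kora} − 2q_{Mesa} = 0 ⇒ q_{Kora} = 16.7 − 0.2q_{Mesa}.
Similarly q_{Mesa} = 16.3 − 0.2q_{Kora}.
Plugging q_{Mesa} into Kora's best response: q_{Kora} = 16.7 − 0.2(16.3 − 0.2q_{Kora}) ⇒ 0.96q_{Kora} = 13.44, so q_{Kora} = 14.
Then q_{Mesa} = 16.3 − 0.2·14 = 13.5.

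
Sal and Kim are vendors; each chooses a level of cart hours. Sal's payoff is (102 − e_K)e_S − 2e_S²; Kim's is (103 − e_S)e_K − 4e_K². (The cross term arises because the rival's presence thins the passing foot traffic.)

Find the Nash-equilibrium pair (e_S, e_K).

Expanding Sal's payoff: 102e_S − e_Ke_S − 2e_S².
∂π/∂e_S = 102 − e_K − 4e_S = 0, so e_S = 25.5 − 0.25e_K.
Likewise for Kim: e_K = 12.875 − 0.125e_S.
Plugging e_K into Sal's best response: e_S = 25.5 − 0.25(12.875 − 0.125e_S) ⇒ (31/32)e_S = 713/32, so e_S = 23.
Then e_K = 12.875 − 0.125·23 = 10.

23, 10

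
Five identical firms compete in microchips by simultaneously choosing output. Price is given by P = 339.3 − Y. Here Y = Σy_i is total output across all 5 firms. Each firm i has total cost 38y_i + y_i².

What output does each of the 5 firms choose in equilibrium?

A representative firm's profit is π_i = y_i(339.3 − Y) − 38y_i − y_i², with Y = y_i + Σ_{j≠i} y_j.
First-order condition: 301.3 − 4y_i − Σ_{j≠i} y_j = 0.
With identical firms, set every y_j = y: then 301.3 − 4y − 4y = 0, i.e. y = 301.3/8 = 37.6625.

37.6625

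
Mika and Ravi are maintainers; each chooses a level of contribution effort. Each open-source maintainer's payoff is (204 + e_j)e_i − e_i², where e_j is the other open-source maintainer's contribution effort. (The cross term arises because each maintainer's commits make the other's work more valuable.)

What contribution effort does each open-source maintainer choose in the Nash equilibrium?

Mika's payoff is (204 + e_R)e_M − e_M².
∂π/∂e_M = 204 + e_R − 2e_M = 0, so e_M = 102 + 0.5e_R.
By symmetry e_R = e_M; substituting into the reaction function, 0.5e_M = 102 and e_M = 204.

204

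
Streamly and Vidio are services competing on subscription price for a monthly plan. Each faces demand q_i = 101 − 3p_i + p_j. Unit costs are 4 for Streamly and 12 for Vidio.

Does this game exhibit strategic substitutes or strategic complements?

Streamly's profit: π = (p_{Streamly} − 4)(101 − 3p_{Streamly} + p_{Vidio}).
∂π/∂p_{Streamly} = 113 − 6p_{Streamly} + p_{Vidio} = 0 ⇒ p_{Streamly} = 113/6 + (1/6)p_{Vidio}.
The best-response slope dp_{Streamly}/dp_{Vidio} = 1/6 > 0: the reaction function is upward-sloping, so the choices are strategic complements.

strategic complements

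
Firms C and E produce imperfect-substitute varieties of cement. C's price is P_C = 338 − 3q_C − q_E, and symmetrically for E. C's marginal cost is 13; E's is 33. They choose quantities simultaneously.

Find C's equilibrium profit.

6627

Firm C's profit: π = q_C(338 − 3q_C − q_E) − 13q_C.
∂π/∂q_C = 325 − 6q_C − q_E = 0 ⇒ q_C = 325/6 − (1/6)q_E.
Similarly q_E = 305/6 − (1/6)q_C.
Substituting the second reaction function into the first: q_C = 325/6 − (1/6)(305/6 − (1/6)q_C), which gives (35/36)q_C = 1645/36 ⇒ q_C = 47.
Then q_E = 305/6 − (1/6)·47 = 43.
P_C = 338 − 3·47 − 43 = 154.
Profit = (154 − 13)·47 = 6627.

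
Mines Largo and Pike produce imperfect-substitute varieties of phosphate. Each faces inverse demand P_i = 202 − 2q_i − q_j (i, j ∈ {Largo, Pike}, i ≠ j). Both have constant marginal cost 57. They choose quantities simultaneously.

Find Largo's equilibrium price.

115

Mine Largo's profit: π = q_{Largo}(202 − 2q_{Largo} − q_{Pike}) − 57q_{Largo}.
∂π/∂q_{Largo} = 145 − 4q_{Largo} − q_{Pike} = 0 ⇒ q_{Largo} = 36.25 − 0.25q_{Pike}.
Setting q_{Largo} = q_{Pike} in the reaction function: q_{Largo} = 36.25 − 0.25q_{Largo}, so q_{Largo} = 36.25 / 1.25 = 29.
P_{Largo} = 202 − 2·29 − 29 = 115.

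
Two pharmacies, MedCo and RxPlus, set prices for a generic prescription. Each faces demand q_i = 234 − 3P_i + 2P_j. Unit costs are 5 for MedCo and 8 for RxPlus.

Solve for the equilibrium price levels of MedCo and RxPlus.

62.8125, 63.9375

MedCo's profit: π = (P_{MedCo} − 5)(234 − 3P_{MedCo} + 2P_{RxPlus}).
∂π/∂P_{MedCo} = 249 − 6P_{MedCo} + 2P_{RxPlus} = 0 ⇒ P_{MedCo} = 41.5 + (1/3)P_{RxPlus}.
Similarly P_{RxPlus} = 43 + (1/3)P_{MedCo}.
Solving the two reaction functions simultaneously: (1 − (1/3)(1/3))P_{MedCo} = 41.5 + (1/3)·43, so (8/9)P_{MedCo} = 335/6 and P_{MedCo} = 62.8125.
Then P_{RxPlus} = 43 + (1/3)·62.8125 = 63.9375.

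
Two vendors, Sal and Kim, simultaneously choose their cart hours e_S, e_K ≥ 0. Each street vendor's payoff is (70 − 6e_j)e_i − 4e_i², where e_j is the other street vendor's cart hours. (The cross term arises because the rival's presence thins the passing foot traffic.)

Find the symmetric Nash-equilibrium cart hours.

Sal's payoff is (70 − 6e_K)e_S − 4e_S².
∂π/∂e_S = 70 − 6e_K − 8e_S = 0, so e_S = 8.75 − 0.75e_K.
Setting e_S = e_K in the reaction function: e_S = 8.75 − 0.75e_S, so e_S = 8.75 / 1.75 = 5.

5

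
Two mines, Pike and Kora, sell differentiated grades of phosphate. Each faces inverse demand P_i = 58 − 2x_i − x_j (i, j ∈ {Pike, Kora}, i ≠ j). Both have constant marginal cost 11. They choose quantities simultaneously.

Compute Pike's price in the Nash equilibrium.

Mine Pike's profit: π = x_{Pike}(58 − 2x_{Pike} − x_{Kora}) − 11x_{Pike}.
∂π/∂x_{Pike} = 47 − 4x_{Pike} − x_{Kora} = 0 ⇒ x_{Pike} = 11.75 − 0.25x_{Kora}.
The game is symmetric, so in equilibrium x_{Kora} = x_{Pike}: the reaction function gives 1.25x_{Pike} = 11.75, hence x_{Pike} = 9.4.
P_{Pike} = 58 − 2·9.4 − 9.4 = 29.8.

29.8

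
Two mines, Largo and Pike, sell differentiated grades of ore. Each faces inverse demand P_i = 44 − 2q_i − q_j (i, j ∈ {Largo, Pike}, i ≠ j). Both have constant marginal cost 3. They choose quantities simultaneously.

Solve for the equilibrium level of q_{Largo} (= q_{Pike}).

8.2

Mine Largo's profit: π = q_{Largo}(44 − 2q_{Largo} − q_{Pike}) − 3q_{Largo}.
∂π/∂q_{Largo} = 41 − 4q_{Largo} − q_{Pike} = 0 ⇒ q_{Largo} = 10.25 − 0.25q_{Pike}.
The game is symmetric, so in equilibrium q_{Pike} = q_{Largo}: the reaction function gives 1.25q_{Largo} = 10.25, hence q_{Largo} = 8.2.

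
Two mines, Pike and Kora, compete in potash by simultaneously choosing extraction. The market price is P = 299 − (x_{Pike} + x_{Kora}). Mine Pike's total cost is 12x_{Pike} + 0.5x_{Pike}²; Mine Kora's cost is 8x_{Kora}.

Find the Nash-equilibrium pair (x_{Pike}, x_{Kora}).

Mine Pike's profit: π = x_{Pike}(299 − (x_{Pike} + x_{Kora})) − 12x_{Pike} − 0.5x_{Pike}².
∂π/∂x_{Pike} = 287 − 3x_{Pike} − x_{Kora} = 0, so x_{Pike} = 287/3 − (1/3)x_{Kora}.
For Kora: ∂π/∂x_{Kora} = 291 − 2x_{Kora} − x_{Pike} = 0 ⇒ x_{Kora} = 145.5 − 0.5x_{Pike}.
Plugging x_{Kora} into Pike's best response: x_{Pike} = 287/3 − (1/3)(145.5 − 0.5x_{Pike}) ⇒ (5/6)x_{Pike} = 283/6, so x_{Pike} = 56.6.
Then x_{Kora} = 145.5 − 0.5·56.6 = 117.2.

56.6, 117.2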